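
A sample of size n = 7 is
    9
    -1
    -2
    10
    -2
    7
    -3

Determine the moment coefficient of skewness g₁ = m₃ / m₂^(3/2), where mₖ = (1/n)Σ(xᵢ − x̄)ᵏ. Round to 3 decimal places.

x̄ = (9 - 1 - 2 + 10 - 2 + 7 - 3) / 7 = 2.5714
deviations (xᵢ − x̄): 6.4286, -3.5714, -4.5714, 7.4286, -4.5714, 4.4286, -5.5714
Σ(xᵢ − x̄)² = 201.7143 ⇒ m₂ = 201.7143/7 = 28.81633
Σ(xᵢ − x̄)³ = 352.8980 ⇒ m₃ = 352.8980/7 = 50.41399
m₂^(3/2) = 28.81633^(1.5) = 154.68846
g₁ = m₃ / m₂^(3/2) = 50.41399 / 154.68846 ≈ 0.326

0.326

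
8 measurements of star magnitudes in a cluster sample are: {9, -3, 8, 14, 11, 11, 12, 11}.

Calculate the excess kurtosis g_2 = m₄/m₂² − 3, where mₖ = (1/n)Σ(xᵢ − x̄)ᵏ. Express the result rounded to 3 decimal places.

x̄ = 9.1250
Σ(xᵢ − x̄)² = 190.8750 ⇒ m₂ = 23.85938
Σ(xᵢ − x̄)⁴ = 22285.4004 ⇒ m₄ = 2785.67505
m₂² = 569.26978
g_2 = m₄/m₂² − 3 = 4.89342 − 3 ≈ 1.893

1.893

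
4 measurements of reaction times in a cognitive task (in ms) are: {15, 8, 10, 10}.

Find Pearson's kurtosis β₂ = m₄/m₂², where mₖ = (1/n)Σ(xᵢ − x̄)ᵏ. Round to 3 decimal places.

x̄ = 10.7500
Σ(xᵢ − x̄)² = 26.7500 ⇒ m₂ = 6.68750
Σ(xᵢ − x̄)⁴ = 384.0781 ⇒ m₄ = 96.01953
m₂² = 44.72266
β₂ = m₄/m₂² = 96.01953 / 44.72266 ≈ 2.147

2.147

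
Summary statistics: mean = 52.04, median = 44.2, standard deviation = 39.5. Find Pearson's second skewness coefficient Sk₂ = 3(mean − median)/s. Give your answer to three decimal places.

Sk₂ = 3(52.04 − 44.2) / 39.5 = 3 × 7.8400 / 39.5
    = 23.5200 / 39.5 ≈ 0.595

0.595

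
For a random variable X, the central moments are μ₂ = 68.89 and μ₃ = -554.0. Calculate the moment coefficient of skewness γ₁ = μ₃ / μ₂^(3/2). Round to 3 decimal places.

σ = √μ₂ = √68.89 = 8.30000
σ³ = μ₂^(3/2) = 571.78700
γ₁ = μ₃/σ³ = -554.0 / 571.78700 ≈ -0.969

-0.969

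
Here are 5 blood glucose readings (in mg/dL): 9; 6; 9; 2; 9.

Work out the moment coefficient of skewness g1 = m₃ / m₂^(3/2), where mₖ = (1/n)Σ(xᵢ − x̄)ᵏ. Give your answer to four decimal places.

-0.9737

x̄ = (9 + 6 + 9 + 2 + 9) / 5 = 7.0000
deviations (xᵢ − x̄): 2.0000, -1.0000, 2.0000, -5.0000, 2.0000
Σ(xᵢ − x̄)² = 38.0000 ⇒ m₂ = 38.0000/5 = 7.60000
Σ(xᵢ − x̄)³ = -102.0000 ⇒ m₃ = -102.0000/5 = -20.40000
m₂^(3/2) = 7.60000^(1.5) = 20.95175
g1 = m₃ / m₂^(3/2) = -20.40000 / 20.95175 ≈ -0.9737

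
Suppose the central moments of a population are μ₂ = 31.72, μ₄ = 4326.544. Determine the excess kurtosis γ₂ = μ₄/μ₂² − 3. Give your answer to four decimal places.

μ₂² = 31.72² = 1006.15840
μ₄/μ₂² = 4326.544 / 1006.15840 = 4.30006
γ₂ = 4.30006 − 3 ≈ 1.3001

1.3001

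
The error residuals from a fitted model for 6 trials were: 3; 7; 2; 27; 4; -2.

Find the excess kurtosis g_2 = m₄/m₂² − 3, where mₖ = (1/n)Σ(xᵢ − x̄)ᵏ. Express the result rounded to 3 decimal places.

x̄ = 6.8333
Σ(xᵢ − x̄)² = 530.8333 ⇒ m₂ = 88.47222
Σ(xᵢ − x̄)⁴ = 172314.8194 ⇒ m₄ = 28719.13657
m₂² = 7827.33410
g_2 = m₄/m₂² − 3 = 3.66908 − 3 ≈ 0.669

0.669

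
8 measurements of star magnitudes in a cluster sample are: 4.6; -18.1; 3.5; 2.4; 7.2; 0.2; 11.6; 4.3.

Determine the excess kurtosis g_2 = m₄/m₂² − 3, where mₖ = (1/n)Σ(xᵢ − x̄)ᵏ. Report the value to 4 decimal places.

1.6890

x̄ = 1.9625
Σ(xᵢ − x̄)² = 540.8987 ⇒ m₂ = 67.61234
Σ(xᵢ − x̄)⁴ = 171482.3525 ⇒ m₄ = 21435.29407
m₂² = 4571.42903
g_2 = m₄/m₂² − 3 = 4.68897 − 3 ≈ 1.6890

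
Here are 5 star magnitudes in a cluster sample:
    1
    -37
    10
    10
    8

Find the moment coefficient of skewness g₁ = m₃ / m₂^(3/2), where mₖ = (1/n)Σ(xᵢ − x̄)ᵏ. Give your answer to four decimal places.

-1.3818

x̄ = (1 - 37 + 10 + 10 + 8) / 5 = -1.6000
deviations (xᵢ − x̄): 2.6000, -35.4000, 11.6000, 11.6000, 9.6000
Σ(xᵢ − x̄)² = 1621.2000 ⇒ m₂ = 1621.2000/5 = 324.24000
Σ(xᵢ − x̄)³ = -40337.7600 ⇒ m₃ = -40337.7600/5 = -8067.55200
m₂^(3/2) = 324.24000^(1.5) = 5838.48120
g₁ = m₃ / m₂^(3/2) = -8067.55200 / 5838.48120 ≈ -1.3818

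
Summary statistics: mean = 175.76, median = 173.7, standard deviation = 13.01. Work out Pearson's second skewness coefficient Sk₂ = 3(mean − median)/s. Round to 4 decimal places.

0.4750

Sk₂ = 3(175.76 − 173.7) / 13.01 = 3 × 2.0600 / 13.01
    = 6.1800 / 13.01 ≈ 0.4750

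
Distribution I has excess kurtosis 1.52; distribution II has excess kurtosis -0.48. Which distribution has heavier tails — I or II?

Higher excess kurtosis ⇒ heavier tails relative to the normal distribution.
1.52 vs -0.48: the larger is 1.52, so I has heavier tails. (I is leptokurtic — heavier-than-normal tails; the other is platykurtic.)

I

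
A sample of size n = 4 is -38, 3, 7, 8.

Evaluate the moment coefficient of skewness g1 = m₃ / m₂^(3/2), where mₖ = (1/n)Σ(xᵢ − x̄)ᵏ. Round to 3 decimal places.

x̄ = (-38 + 3 + 7 + 8) / 4 = -5.0000
deviations (xᵢ − x̄): -33.0000, 8.0000, 12.0000, 13.0000
Σ(xᵢ − x̄)² = 1466.0000 ⇒ m₂ = 1466.0000/4 = 366.50000
Σ(xᵢ − x̄)³ = -31500.0000 ⇒ m₃ = -31500.0000/4 = -7875.00000
m₂^(3/2) = 366.50000^(1.5) = 7016.34553
g1 = m₃ / m₂^(3/2) = -7875.00000 / 7016.34553 ≈ -1.122

-1.122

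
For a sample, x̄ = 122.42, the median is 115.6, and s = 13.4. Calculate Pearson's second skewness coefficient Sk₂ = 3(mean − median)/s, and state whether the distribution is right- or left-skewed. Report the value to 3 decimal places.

Sk₂ = 3(122.42 − 115.6) / 13.4 = 3 × 6.8200 / 13.4
    = 20.4600 / 13.4 ≈ 1.527
Sk₂ > 0 ⇒ mean > median ⇒ right-skewed (positive skew).

1.527, right-skewed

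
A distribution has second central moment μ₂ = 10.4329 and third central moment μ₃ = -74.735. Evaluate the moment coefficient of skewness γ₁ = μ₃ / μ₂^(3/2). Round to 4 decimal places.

σ = √μ₂ = √10.4329 = 3.23000
σ³ = μ₂^(3/2) = 33.69827
γ₁ = μ₃/σ³ = -74.735 / 33.69827 ≈ -2.2178

-2.2178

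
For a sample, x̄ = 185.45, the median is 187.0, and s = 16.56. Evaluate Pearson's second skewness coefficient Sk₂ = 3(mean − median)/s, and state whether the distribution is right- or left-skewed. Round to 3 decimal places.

-0.281, left-skewed

Sk₂ = 3(185.45 − 187.0) / 16.56 = 3 × -1.5500 / 16.56
    = -4.6500 / 16.56 ≈ -0.281
Sk₂ < 0 ⇒ mean < median ⇒ left-skewed (negative skew).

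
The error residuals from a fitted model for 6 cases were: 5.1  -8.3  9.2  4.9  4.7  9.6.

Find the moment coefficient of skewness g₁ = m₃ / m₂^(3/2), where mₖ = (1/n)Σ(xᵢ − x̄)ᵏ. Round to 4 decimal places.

x̄ = (5.1 - 8.3 + 9.2 + 4.9 + 4.7 + 9.6) / 6 = 4.2000
deviations (xᵢ − x̄): 0.9000, -12.5000, 5.0000, 0.7000, 0.5000, 5.4000
Σ(xᵢ − x̄)² = 211.9600 ⇒ m₂ = 211.9600/6 = 35.32667
Σ(xᵢ − x̄)³ = -1669.4640 ⇒ m₃ = -1669.4640/6 = -278.24400
m₂^(3/2) = 35.32667^(1.5) = 209.96843
g₁ = m₃ / m₂^(3/2) = -278.24400 / 209.96843 ≈ -1.3252

-1.3252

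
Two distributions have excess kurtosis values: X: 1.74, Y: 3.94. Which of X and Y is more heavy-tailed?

Y

Higher excess kurtosis ⇒ heavier tails relative to the normal distribution.
1.74 vs 3.94: the larger is 3.94, so Y has heavier tails.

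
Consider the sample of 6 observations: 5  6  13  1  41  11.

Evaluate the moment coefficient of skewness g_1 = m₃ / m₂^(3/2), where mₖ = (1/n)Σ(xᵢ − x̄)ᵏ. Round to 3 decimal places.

1.442

x̄ = (5 + 6 + 13 + 1 + 41 + 11) / 6 = 12.8333
deviations (xᵢ − x̄): -7.8333, -6.8333, 0.1667, -11.8333, 28.1667, -1.8333
Σ(xᵢ − x̄)² = 1044.8333 ⇒ m₂ = 1044.8333/6 = 174.13889
Σ(xᵢ − x̄)³ = 19883.4444 ⇒ m₃ = 19883.4444/6 = 3313.90741
m₂^(3/2) = 174.13889^(1.5) = 2297.96629
g_1 = m₃ / m₂^(3/2) = 3313.90741 / 2297.96629 ≈ 1.442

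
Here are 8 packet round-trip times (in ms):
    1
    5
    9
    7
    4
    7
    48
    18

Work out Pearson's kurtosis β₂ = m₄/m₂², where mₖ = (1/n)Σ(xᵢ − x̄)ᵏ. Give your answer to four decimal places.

4.9698

x̄ = 12.3750
Σ(xᵢ − x̄)² = 1623.8750 ⇒ m₂ = 202.98438
Σ(xᵢ − x̄)⁴ = 1638138.1191 ⇒ m₄ = 204767.26489
m₂² = 41202.65649
β₂ = m₄/m₂² = 204767.26489 / 41202.65649 ≈ 4.9698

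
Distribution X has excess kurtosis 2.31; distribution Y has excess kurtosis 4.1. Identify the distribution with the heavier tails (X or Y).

Higher excess kurtosis ⇒ heavier tails relative to the normal distribution.
2.31 vs 4.1: the larger is 4.1, so Y has heavier tails.

Y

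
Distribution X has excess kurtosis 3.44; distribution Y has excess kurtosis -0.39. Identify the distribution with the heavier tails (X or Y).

X

Higher excess kurtosis ⇒ heavier tails relative to the normal distribution.
3.44 vs -0.39: the larger is 3.44, so X has heavier tails. (X is leptokurtic — heavier-than-normal tails; the other is platykurtic.)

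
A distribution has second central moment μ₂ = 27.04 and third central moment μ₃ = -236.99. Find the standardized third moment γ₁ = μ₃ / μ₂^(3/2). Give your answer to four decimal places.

-1.6855

σ = √μ₂ = √27.04 = 5.20000
σ³ = μ₂^(3/2) = 140.60800
γ₁ = μ₃/σ³ = -236.99 / 140.60800 ≈ -1.6855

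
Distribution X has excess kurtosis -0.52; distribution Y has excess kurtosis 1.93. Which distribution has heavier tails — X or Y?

Higher excess kurtosis ⇒ heavier tails relative to the normal distribution.
-0.52 vs 1.93: the larger is 1.93, so Y has heavier tails. (Y is leptokurtic — heavier-than-normal tails; the other is platykurtic.)

Y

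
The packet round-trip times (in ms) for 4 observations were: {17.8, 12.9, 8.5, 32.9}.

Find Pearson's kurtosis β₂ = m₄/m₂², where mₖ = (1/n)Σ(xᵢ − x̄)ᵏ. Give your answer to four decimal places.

2.0228

x̄ = 18.0250
Σ(xᵢ − x̄)² = 338.3075 ⇒ m₂ = 84.57687
Σ(xᵢ − x̄)⁴ = 57879.5015 ⇒ m₄ = 14469.87536
m₂² = 7153.24778
β₂ = m₄/m₂² = 14469.87536 / 7153.24778 ≈ 2.0228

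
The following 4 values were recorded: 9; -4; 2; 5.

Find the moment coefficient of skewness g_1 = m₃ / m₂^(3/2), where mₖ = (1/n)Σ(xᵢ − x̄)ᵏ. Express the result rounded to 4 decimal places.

-0.2811

x̄ = (9 - 4 + 2 + 5) / 4 = 3.0000
deviations (xᵢ − x̄): 6.0000, -7.0000, -1.0000, 2.0000
Σ(xᵢ − x̄)² = 90.0000 ⇒ m₂ = 90.0000/4 = 22.50000
Σ(xᵢ − x̄)³ = -120.0000 ⇒ m₃ = -120.0000/4 = -30.00000
m₂^(3/2) = 22.50000^(1.5) = 106.72687
g_1 = m₃ / m₂^(3/2) = -30.00000 / 106.72687 ≈ -0.2811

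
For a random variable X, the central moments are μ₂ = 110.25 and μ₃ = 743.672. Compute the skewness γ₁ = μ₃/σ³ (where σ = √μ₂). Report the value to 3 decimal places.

σ = √μ₂ = √110.25 = 10.50000
σ³ = μ₂^(3/2) = 1157.62500
γ₁ = μ₃/σ³ = 743.672 / 1157.62500 ≈ 0.642

0.642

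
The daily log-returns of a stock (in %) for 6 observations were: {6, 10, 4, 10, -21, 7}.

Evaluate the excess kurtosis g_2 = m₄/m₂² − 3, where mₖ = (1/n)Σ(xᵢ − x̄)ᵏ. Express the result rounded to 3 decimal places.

0.926

x̄ = 2.6667
Σ(xᵢ − x̄)² = 699.3333 ⇒ m₂ = 116.55556
Σ(xᵢ − x̄)⁴ = 319987.7778 ⇒ m₄ = 53331.29630
m₂² = 13585.19753
g_2 = m₄/m₂² − 3 = 3.92569 − 3 ≈ 0.926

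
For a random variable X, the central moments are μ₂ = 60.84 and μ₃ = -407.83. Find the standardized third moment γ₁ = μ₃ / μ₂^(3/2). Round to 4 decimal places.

-0.8594

σ = √μ₂ = √60.84 = 7.80000
σ³ = μ₂^(3/2) = 474.55200
γ₁ = μ₃/σ³ = -407.83 / 474.55200 ≈ -0.8594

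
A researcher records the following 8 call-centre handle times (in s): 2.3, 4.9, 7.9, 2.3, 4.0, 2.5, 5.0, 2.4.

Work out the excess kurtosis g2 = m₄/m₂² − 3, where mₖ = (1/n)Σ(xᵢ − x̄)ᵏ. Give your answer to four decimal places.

-0.0706

x̄ = 3.9125
Σ(xᵢ − x̄)² = 27.5488 ⇒ m₂ = 3.44359
Σ(xᵢ − x̄)⁴ = 277.9003 ⇒ m₄ = 34.73753
m₂² = 11.85834
g2 = m₄/m₂² − 3 = 2.92938 − 3 ≈ -0.0706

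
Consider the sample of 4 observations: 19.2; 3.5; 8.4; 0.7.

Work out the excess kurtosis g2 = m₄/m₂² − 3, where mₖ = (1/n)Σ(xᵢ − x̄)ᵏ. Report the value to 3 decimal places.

-1.066

x̄ = 7.9500
Σ(xᵢ − x̄)² = 199.1300 ⇒ m₂ = 49.78250
Σ(xᵢ − x̄)⁴ = 19173.0628 ⇒ m₄ = 4793.26571
m₂² = 2478.29731
g2 = m₄/m₂² − 3 = 1.93410 − 3 ≈ -1.066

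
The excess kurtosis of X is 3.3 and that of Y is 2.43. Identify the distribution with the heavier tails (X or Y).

Higher excess kurtosis ⇒ heavier tails relative to the normal distribution.
3.3 vs 2.43: the larger is 3.3, so X has heavier tails.

X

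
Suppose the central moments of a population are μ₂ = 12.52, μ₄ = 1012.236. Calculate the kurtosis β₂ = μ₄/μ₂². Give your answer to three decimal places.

6.458

μ₂² = 12.52² = 156.75040
μ₄/μ₂² = 1012.236 / 156.75040 = 6.45763
β₂ ≈ 6.458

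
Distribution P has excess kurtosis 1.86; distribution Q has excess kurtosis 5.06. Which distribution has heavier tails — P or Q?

Q

Higher excess kurtosis ⇒ heavier tails relative to the normal distribution.
1.86 vs 5.06: the larger is 5.06, so Q has heavier tails.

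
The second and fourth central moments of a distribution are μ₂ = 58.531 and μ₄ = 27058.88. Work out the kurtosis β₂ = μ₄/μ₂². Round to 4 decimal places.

7.8984

μ₂² = 58.531² = 3425.87796
μ₄/μ₂² = 27058.88 / 3425.87796 = 7.89838
β₂ ≈ 7.8984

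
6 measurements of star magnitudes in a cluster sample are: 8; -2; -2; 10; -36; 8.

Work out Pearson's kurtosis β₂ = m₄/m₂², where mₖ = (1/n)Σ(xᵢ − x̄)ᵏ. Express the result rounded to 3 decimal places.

3.552

x̄ = -2.3333
Σ(xᵢ − x̄)² = 1499.3333 ⇒ m₂ = 249.88889
Σ(xᵢ − x̄)⁴ = 1330637.1111 ⇒ m₄ = 221772.85185
m₂² = 62444.45679
β₂ = m₄/m₂² = 221772.85185 / 62444.45679 ≈ 3.552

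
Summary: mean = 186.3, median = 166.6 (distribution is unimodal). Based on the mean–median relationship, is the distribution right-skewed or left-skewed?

mean − median = 186.3 − 166.6 = 19.7
mean > median ⇒ the longer tail is on the right ⇒ right-skewed (positively skewed).

right-skewed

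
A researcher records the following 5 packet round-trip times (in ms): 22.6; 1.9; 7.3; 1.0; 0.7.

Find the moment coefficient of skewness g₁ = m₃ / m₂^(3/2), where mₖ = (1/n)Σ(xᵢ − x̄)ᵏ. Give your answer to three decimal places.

x̄ = (22.6 + 1.9 + 7.3 + 1.0 + 0.7) / 5 = 6.7000
deviations (xᵢ − x̄): 15.9000, -4.8000, 0.6000, -5.7000, -6.0000
Σ(xᵢ − x̄)² = 344.7000 ⇒ m₂ = 344.7000/5 = 68.94000
Σ(xᵢ − x̄)³ = 3508.1100 ⇒ m₃ = 3508.1100/5 = 701.62200
m₂^(3/2) = 68.94000^(1.5) = 572.40961
g₁ = m₃ / m₂^(3/2) = 701.62200 / 572.40961 ≈ 1.226

1.226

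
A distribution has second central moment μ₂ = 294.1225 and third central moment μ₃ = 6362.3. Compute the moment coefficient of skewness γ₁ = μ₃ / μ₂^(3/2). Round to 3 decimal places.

σ = √μ₂ = √294.1225 = 17.15000
σ³ = μ₂^(3/2) = 5044.20088
γ₁ = μ₃/σ³ = 6362.3 / 5044.20088 ≈ 1.261

1.261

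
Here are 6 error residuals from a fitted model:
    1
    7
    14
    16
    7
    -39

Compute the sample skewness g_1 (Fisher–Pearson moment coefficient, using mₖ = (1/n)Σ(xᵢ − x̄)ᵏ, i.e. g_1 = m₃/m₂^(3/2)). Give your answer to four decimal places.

x̄ = (1 + 7 + 14 + 16 + 7 - 39) / 6 = 1.0000
deviations (xᵢ − x̄): 0.0000, 6.0000, 13.0000, 15.0000, 6.0000, -40.0000
Σ(xᵢ − x̄)² = 2066.0000 ⇒ m₂ = 2066.0000/6 = 344.33333
Σ(xᵢ − x̄)³ = -57996.0000 ⇒ m₃ = -57996.0000/6 = -9666.00000
m₂^(3/2) = 344.33333^(1.5) = 6389.52539
g_1 = m₃ / m₂^(3/2) = -9666.00000 / 6389.52539 ≈ -1.5128

-1.5128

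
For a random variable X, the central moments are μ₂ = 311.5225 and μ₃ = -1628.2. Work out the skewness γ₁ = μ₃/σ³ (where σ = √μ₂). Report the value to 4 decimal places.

σ = √μ₂ = √311.5225 = 17.65000
σ³ = μ₂^(3/2) = 5498.37213
γ₁ = μ₃/σ³ = -1628.2 / 5498.37213 ≈ -0.2961

-0.2961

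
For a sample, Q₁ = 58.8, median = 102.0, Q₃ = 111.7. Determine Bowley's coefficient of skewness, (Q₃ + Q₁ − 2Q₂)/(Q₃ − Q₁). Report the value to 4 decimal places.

-0.6333

numerator: Q₃ + Q₁ − 2Q₂ = 111.7 + 58.8 − 2×102.0 = -33.5000
denominator: Q₃ − Q₁ = 111.7 − 58.8 = 52.9000
Bowley skewness = -33.5000 / 52.9000 ≈ -0.6333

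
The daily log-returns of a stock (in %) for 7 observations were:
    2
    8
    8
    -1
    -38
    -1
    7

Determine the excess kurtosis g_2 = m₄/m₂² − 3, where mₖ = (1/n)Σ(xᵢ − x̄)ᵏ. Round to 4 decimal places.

x̄ = -2.1429
Σ(xᵢ − x̄)² = 1594.8571 ⇒ m₂ = 227.83673
Σ(xᵢ − x̄)⁴ = 1681566.8688 ⇒ m₄ = 240223.83840
m₂² = 51909.57768
g_2 = m₄/m₂² − 3 = 4.62774 − 3 ≈ 1.6277

1.6277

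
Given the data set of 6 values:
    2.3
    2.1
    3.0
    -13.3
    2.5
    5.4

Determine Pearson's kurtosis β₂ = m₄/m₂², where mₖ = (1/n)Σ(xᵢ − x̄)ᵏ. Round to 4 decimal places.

x̄ = 0.3333
Σ(xᵢ − x̄)² = 230.3333 ⇒ m₂ = 38.38889
Σ(xᵢ − x̄)⁴ = 35303.1435 ⇒ m₄ = 5883.85725
m₂² = 1473.70679
β₂ = m₄/m₂² = 5883.85725 / 1473.70679 ≈ 3.9926

3.9926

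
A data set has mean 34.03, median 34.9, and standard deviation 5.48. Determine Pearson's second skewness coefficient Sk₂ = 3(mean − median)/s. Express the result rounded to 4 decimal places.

-0.4763

Sk₂ = 3(34.03 − 34.9) / 5.48 = 3 × -0.8700 / 5.48
    = -2.6100 / 5.48 ≈ -0.4763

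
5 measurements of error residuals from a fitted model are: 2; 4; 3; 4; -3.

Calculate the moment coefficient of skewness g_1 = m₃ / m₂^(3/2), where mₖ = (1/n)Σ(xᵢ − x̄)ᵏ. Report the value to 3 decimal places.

x̄ = (2 + 4 + 3 + 4 - 3) / 5 = 2.0000
deviations (xᵢ − x̄): 0.0000, 2.0000, 1.0000, 2.0000, -5.0000
Σ(xᵢ − x̄)² = 34.0000 ⇒ m₂ = 34.0000/5 = 6.80000
Σ(xᵢ − x̄)³ = -108.0000 ⇒ m₃ = -108.0000/5 = -21.60000
m₂^(3/2) = 6.80000^(1.5) = 17.73223
g_1 = m₃ / m₂^(3/2) = -21.60000 / 17.73223 ≈ -1.218

-1.218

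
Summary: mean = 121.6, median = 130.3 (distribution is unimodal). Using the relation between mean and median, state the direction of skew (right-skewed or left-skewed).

mean − median = 121.6 − 130.3 = -8.7
mean < median ⇒ the longer tail is on the left ⇒ left-skewed (negatively skewed).

left-skewed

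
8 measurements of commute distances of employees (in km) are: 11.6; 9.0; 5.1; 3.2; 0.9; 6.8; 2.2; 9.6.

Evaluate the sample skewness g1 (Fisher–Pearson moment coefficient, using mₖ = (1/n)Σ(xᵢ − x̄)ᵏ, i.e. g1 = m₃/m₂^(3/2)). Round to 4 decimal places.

0.0652

x̄ = (11.6 + 9.0 + 5.1 + 3.2 + 0.9 + 6.8 + 2.2 + 9.6) / 8 = 6.0500
deviations (xᵢ − x̄): 5.5500, 2.9500, -0.9500, -2.8500, -5.1500, 0.7500, -3.8500, 3.5500
Σ(xᵢ − x̄)² = 103.0400 ⇒ m₂ = 103.0400/8 = 12.88000
Σ(xᵢ − x̄)³ = 24.1230 ⇒ m₃ = 24.1230/8 = 3.01538
m₂^(3/2) = 12.88000^(1.5) = 46.22467
g1 = m₃ / m₂^(3/2) = 3.01538 / 46.22467 ≈ 0.0652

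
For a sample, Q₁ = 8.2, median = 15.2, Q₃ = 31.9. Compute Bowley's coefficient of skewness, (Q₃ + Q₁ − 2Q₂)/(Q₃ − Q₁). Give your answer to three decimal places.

0.409

numerator: Q₃ + Q₁ − 2Q₂ = 31.9 + 8.2 − 2×15.2 = 9.7000
denominator: Q₃ − Q₁ = 31.9 − 8.2 = 23.7000
Bowley skewness = 9.7000 / 23.7000 ≈ 0.409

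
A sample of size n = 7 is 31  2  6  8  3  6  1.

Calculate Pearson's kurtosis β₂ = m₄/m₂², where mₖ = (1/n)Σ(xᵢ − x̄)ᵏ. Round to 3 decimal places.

x̄ = 8.1429
Σ(xᵢ − x̄)² = 646.8571 ⇒ m₂ = 92.40816
Σ(xᵢ − x̄)⁴ = 277721.6443 ⇒ m₄ = 39674.52062
m₂² = 8539.26864
β₂ = m₄/m₂² = 39674.52062 / 8539.26864 ≈ 4.646

4.646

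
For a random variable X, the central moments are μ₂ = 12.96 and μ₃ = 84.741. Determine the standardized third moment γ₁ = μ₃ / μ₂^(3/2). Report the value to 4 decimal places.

σ = √μ₂ = √12.96 = 3.60000
σ³ = μ₂^(3/2) = 46.65600
γ₁ = μ₃/σ³ = 84.741 / 46.65600 ≈ 1.8163

1.8163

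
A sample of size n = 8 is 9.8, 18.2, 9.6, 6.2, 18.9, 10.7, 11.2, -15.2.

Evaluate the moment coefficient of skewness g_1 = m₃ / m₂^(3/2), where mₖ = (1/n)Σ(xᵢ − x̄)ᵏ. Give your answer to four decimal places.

-1.5029

x̄ = (9.8 + 18.2 + 9.6 + 6.2 + 18.9 + 10.7 + 11.2 - 15.2) / 8 = 8.6750
deviations (xᵢ − x̄): 1.1250, 9.5250, 0.9250, -2.4750, 10.2250, 2.0250, 2.5250, -23.8750
Σ(xᵢ − x̄)² = 784.0150 ⇒ m₂ = 784.0150/8 = 98.00188
Σ(xᵢ − x̄)³ = -11664.4748 ⇒ m₃ = -11664.4748/8 = -1458.05934
m₂^(3/2) = 98.00188^(1.5) = 970.17835
g_1 = m₃ / m₂^(3/2) = -1458.05934 / 970.17835 ≈ -1.5029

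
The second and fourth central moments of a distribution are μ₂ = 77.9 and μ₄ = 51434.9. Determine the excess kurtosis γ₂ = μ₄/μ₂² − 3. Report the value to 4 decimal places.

μ₂² = 77.9² = 6068.41000
μ₄/μ₂² = 51434.9 / 6068.41000 = 8.47584
γ₂ = 8.47584 − 3 ≈ 5.4758

5.4758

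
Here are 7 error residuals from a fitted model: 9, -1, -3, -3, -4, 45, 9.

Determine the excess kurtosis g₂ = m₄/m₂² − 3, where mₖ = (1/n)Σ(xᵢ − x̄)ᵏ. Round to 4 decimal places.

x̄ = 7.4286
Σ(xᵢ − x̄)² = 1835.7143 ⇒ m₂ = 262.24490
Σ(xᵢ − x̄)⁴ = 2038423.0262 ⇒ m₄ = 291203.28946
m₂² = 68772.38651
g₂ = m₄/m₂² − 3 = 4.23431 − 3 ≈ 1.2343

1.2343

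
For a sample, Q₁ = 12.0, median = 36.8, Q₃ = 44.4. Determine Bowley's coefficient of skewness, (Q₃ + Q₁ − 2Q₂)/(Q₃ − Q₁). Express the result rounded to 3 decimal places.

numerator: Q₃ + Q₁ − 2Q₂ = 44.4 + 12.0 − 2×36.8 = -17.2000
denominator: Q₃ − Q₁ = 44.4 − 12.0 = 32.4000
Bowley skewness = -17.2000 / 32.4000 ≈ -0.531

-0.531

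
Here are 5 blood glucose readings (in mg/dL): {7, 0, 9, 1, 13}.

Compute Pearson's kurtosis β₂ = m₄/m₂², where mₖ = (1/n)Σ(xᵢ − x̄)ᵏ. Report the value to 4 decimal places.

1.5292

x̄ = 6.0000
Σ(xᵢ − x̄)² = 120.0000 ⇒ m₂ = 24.00000
Σ(xᵢ − x̄)⁴ = 4404.0000 ⇒ m₄ = 880.80000
m₂² = 576.00000
β₂ = m₄/m₂² = 880.80000 / 576.00000 ≈ 1.5292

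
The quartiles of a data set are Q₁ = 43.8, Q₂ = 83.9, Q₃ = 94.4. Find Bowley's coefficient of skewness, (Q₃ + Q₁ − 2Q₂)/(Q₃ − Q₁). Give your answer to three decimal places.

numerator: Q₃ + Q₁ − 2Q₂ = 94.4 + 43.8 − 2×83.9 = -29.6000
denominator: Q₃ − Q₁ = 94.4 − 43.8 = 50.6000
Bowley skewness = -29.6000 / 50.6000 ≈ -0.585

-0.585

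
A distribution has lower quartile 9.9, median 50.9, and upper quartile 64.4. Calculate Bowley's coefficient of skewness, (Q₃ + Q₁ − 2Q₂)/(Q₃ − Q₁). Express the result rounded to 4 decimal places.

-0.5046

numerator: Q₃ + Q₁ − 2Q₂ = 64.4 + 9.9 − 2×50.9 = -27.5000
denominator: Q₃ − Q₁ = 64.4 − 9.9 = 54.5000
Bowley skewness = -27.5000 / 54.5000 ≈ -0.5046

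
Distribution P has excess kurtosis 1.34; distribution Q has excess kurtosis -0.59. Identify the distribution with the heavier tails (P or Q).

Higher excess kurtosis ⇒ heavier tails relative to the normal distribution.
1.34 vs -0.59: the larger is 1.34, so P has heavier tails. (P is leptokurtic — heavier-than-normal tails; the other is platykurtic.)

P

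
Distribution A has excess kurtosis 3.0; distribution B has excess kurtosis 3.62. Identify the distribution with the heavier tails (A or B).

B

Higher excess kurtosis ⇒ heavier tails relative to the normal distribution.
3.0 vs 3.62: the larger is 3.62, so B has heavier tails.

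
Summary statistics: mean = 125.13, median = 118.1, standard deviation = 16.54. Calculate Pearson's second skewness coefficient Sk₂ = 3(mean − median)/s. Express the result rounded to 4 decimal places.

1.2751

Sk₂ = 3(125.13 − 118.1) / 16.54 = 3 × 7.0300 / 16.54
    = 21.0900 / 16.54 ≈ 1.2751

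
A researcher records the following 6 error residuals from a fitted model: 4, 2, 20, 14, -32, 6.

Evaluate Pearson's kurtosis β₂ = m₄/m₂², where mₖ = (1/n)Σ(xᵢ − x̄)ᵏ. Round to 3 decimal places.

3.345

x̄ = 2.3333
Σ(xᵢ − x̄)² = 1643.3333 ⇒ m₂ = 273.88889
Σ(xᵢ − x̄)⁴ = 1505645.1111 ⇒ m₄ = 250940.85185
m₂² = 75015.12346
β₂ = m₄/m₂² = 250940.85185 / 75015.12346 ≈ 3.345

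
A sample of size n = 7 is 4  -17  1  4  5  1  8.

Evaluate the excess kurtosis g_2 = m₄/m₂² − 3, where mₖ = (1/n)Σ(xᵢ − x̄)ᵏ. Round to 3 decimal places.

x̄ = 0.8571
Σ(xᵢ − x̄)² = 406.8571 ⇒ m₂ = 58.12245
Σ(xᵢ − x̄)⁴ = 104775.6851 ⇒ m₄ = 14967.95502
m₂² = 3378.21908
g_2 = m₄/m₂² − 3 = 4.43072 − 3 ≈ 1.431

1.431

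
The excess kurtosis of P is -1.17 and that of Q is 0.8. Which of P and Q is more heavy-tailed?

Q

Higher excess kurtosis ⇒ heavier tails relative to the normal distribution.
-1.17 vs 0.8: the larger is 0.8, so Q has heavier tails. (Q is leptokurtic — heavier-than-normal tails; the other is platykurtic.)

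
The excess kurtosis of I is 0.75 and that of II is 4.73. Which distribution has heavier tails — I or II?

Higher excess kurtosis ⇒ heavier tails relative to the normal distribution.
0.75 vs 4.73: the larger is 4.73, so II has heavier tails.

II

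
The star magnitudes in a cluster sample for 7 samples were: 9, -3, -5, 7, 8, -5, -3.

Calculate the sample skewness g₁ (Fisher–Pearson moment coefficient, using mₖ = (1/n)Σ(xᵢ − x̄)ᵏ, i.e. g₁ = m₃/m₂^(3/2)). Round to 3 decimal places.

x̄ = (9 - 3 - 5 + 7 + 8 - 5 - 3) / 7 = 1.1429
deviations (xᵢ − x̄): 7.8571, -4.1429, -6.1429, 5.8571, 6.8571, -6.1429, -4.1429
Σ(xᵢ − x̄)² = 252.8571 ⇒ m₂ = 252.8571/7 = 36.12245
Σ(xᵢ − x̄)³ = 402.6122 ⇒ m₃ = 402.6122/7 = 57.51603
m₂^(3/2) = 36.12245^(1.5) = 217.10298
g₁ = m₃ / m₂^(3/2) = 57.51603 / 217.10298 ≈ 0.265

0.265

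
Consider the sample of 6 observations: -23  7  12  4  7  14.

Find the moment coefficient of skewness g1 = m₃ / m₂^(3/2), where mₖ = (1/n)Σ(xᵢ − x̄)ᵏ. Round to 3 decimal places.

-1.496

x̄ = (-23 + 7 + 12 + 4 + 7 + 14) / 6 = 3.5000
deviations (xᵢ − x̄): -26.5000, 3.5000, 8.5000, 0.5000, 3.5000, 10.5000
Σ(xᵢ − x̄)² = 909.5000 ⇒ m₂ = 909.5000/6 = 151.58333
Σ(xᵢ − x̄)³ = -16752.0000 ⇒ m₃ = -16752.0000/6 = -2792.00000
m₂^(3/2) = 151.58333^(1.5) = 1866.28162
g1 = m₃ / m₂^(3/2) = -2792.00000 / 1866.28162 ≈ -1.496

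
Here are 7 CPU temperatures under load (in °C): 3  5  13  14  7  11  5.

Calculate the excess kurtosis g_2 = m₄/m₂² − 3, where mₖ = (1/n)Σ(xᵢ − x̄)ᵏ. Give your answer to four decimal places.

x̄ = 8.2857
Σ(xᵢ − x̄)² = 113.4286 ⇒ m₂ = 16.20408
Σ(xᵢ − x̄)⁴ = 2630.8397 ⇒ m₄ = 375.83424
m₂² = 262.57226
g_2 = m₄/m₂² − 3 = 1.43136 − 3 ≈ -1.5686

-1.5686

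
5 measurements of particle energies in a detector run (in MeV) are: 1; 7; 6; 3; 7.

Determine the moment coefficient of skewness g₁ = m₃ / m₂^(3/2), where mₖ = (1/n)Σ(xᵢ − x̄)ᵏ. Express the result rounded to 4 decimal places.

-0.5451

x̄ = (1 + 7 + 6 + 3 + 7) / 5 = 4.8000
deviations (xᵢ − x̄): -3.8000, 2.2000, 1.2000, -1.8000, 2.2000
Σ(xᵢ − x̄)² = 28.8000 ⇒ m₂ = 28.8000/5 = 5.76000
Σ(xᵢ − x̄)³ = -37.6800 ⇒ m₃ = -37.6800/5 = -7.53600
m₂^(3/2) = 5.76000^(1.5) = 13.82400
g₁ = m₃ / m₂^(3/2) = -7.53600 / 13.82400 ≈ -0.5451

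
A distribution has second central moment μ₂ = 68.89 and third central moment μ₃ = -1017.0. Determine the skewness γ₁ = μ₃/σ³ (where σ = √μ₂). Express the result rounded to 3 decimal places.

-1.779

σ = √μ₂ = √68.89 = 8.30000
σ³ = μ₂^(3/2) = 571.78700
γ₁ = μ₃/σ³ = -1017.0 / 571.78700 ≈ -1.779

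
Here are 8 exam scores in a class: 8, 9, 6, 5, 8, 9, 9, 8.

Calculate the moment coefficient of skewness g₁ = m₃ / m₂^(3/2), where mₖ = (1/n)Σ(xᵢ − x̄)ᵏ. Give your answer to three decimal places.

x̄ = (8 + 9 + 6 + 5 + 8 + 9 + 9 + 8) / 8 = 7.7500
deviations (xᵢ − x̄): 0.2500, 1.2500, -1.7500, -2.7500, 0.2500, 1.2500, 1.2500, 0.2500
Σ(xᵢ − x̄)² = 15.5000 ⇒ m₂ = 15.5000/8 = 1.93750
Σ(xᵢ − x̄)³ = -20.2500 ⇒ m₃ = -20.2500/8 = -2.53125
m₂^(3/2) = 1.93750^(1.5) = 2.69689
g₁ = m₃ / m₂^(3/2) = -2.53125 / 2.69689 ≈ -0.939

-0.939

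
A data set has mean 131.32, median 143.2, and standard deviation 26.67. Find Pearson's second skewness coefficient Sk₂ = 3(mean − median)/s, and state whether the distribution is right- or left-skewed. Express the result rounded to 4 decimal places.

-1.3363, left-skewed

Sk₂ = 3(131.32 − 143.2) / 26.67 = 3 × -11.8800 / 26.67
    = -35.6400 / 26.67 ≈ -1.3363
Sk₂ < 0 ⇒ mean < median ⇒ left-skewed (negative skew).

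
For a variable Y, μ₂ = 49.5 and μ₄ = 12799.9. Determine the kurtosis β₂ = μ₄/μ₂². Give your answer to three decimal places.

μ₂² = 49.5² = 2450.25000
μ₄/μ₂² = 12799.9 / 2450.25000 = 5.22392
β₂ ≈ 5.224

5.224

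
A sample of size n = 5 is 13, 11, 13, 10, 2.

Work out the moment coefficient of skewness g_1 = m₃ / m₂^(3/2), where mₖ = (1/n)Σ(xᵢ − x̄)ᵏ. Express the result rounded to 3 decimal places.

x̄ = (13 + 11 + 13 + 10 + 2) / 5 = 9.8000
deviations (xᵢ − x̄): 3.2000, 1.2000, 3.2000, 0.2000, -7.8000
Σ(xᵢ − x̄)² = 82.8000 ⇒ m₂ = 82.8000/5 = 16.56000
Σ(xᵢ − x̄)³ = -407.2800 ⇒ m₃ = -407.2800/5 = -81.45600
m₂^(3/2) = 16.56000^(1.5) = 67.38923
g_1 = m₃ / m₂^(3/2) = -81.45600 / 67.38923 ≈ -1.209

-1.209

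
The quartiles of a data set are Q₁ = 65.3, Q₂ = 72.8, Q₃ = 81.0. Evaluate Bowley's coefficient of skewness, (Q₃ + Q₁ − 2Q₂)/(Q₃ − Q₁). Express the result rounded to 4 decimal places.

numerator: Q₃ + Q₁ − 2Q₂ = 81.0 + 65.3 − 2×72.8 = 0.7000
denominator: Q₃ − Q₁ = 81.0 − 65.3 = 15.7000
Bowley skewness = 0.7000 / 15.7000 ≈ 0.0446

0.0446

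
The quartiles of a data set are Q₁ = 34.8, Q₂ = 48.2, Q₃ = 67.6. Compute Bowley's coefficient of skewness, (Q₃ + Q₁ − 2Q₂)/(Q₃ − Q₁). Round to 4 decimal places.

0.1829

numerator: Q₃ + Q₁ − 2Q₂ = 67.6 + 34.8 − 2×48.2 = 6.0000
denominator: Q₃ − Q₁ = 67.6 − 34.8 = 32.8000
Bowley skewness = 6.0000 / 32.8000 ≈ 0.1829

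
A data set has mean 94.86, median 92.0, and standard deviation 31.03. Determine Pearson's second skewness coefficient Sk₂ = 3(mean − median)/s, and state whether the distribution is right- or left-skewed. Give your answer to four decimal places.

0.2765, right-skewed

Sk₂ = 3(94.86 − 92.0) / 31.03 = 3 × 2.8600 / 31.03
    = 8.5800 / 31.03 ≈ 0.2765
Sk₂ > 0 ⇒ mean > median ⇒ right-skewed (positive skew).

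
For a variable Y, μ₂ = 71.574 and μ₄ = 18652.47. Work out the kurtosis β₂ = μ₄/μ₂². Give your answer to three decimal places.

3.641

μ₂² = 71.574² = 5122.83748
μ₄/μ₂² = 18652.47 / 5122.83748 = 3.64104
β₂ ≈ 3.641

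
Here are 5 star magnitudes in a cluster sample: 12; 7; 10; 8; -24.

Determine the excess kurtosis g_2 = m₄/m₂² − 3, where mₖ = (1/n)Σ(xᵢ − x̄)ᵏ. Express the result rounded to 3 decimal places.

x̄ = 2.6000
Σ(xᵢ − x̄)² = 899.2000 ⇒ m₂ = 179.84000
Σ(xᵢ − x̄)⁴ = 512672.4160 ⇒ m₄ = 102534.48320
m₂² = 32342.42560
g_2 = m₄/m₂² − 3 = 3.17028 − 3 ≈ 0.170

0.170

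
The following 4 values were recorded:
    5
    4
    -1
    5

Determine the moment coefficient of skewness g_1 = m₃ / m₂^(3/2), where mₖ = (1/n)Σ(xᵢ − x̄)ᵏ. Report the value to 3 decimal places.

x̄ = (5 + 4 - 1 + 5) / 4 = 3.2500
deviations (xᵢ − x̄): 1.7500, 0.7500, -4.2500, 1.7500
Σ(xᵢ − x̄)² = 24.7500 ⇒ m₂ = 24.7500/4 = 6.18750
Σ(xᵢ − x̄)³ = -65.6250 ⇒ m₃ = -65.6250/4 = -16.40625
m₂^(3/2) = 6.18750^(1.5) = 15.39121
g_1 = m₃ / m₂^(3/2) = -16.40625 / 15.39121 ≈ -1.066

-1.066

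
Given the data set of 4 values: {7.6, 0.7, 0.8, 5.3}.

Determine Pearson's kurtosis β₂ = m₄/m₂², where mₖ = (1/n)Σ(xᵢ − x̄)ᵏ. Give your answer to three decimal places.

1.285

x̄ = 3.6000
Σ(xᵢ − x̄)² = 35.1400 ⇒ m₂ = 8.78500
Σ(xᵢ − x̄)⁴ = 396.5458 ⇒ m₄ = 99.13645
m₂² = 77.17622
β₂ = m₄/m₂² = 99.13645 / 77.17622 ≈ 1.285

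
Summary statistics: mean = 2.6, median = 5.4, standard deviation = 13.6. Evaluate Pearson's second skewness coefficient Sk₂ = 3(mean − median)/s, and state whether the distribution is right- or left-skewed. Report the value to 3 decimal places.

-0.618, left-skewed

Sk₂ = 3(2.6 − 5.4) / 13.6 = 3 × -2.8000 / 13.6
    = -8.4000 / 13.6 ≈ -0.618
Sk₂ < 0 ⇒ mean < median ⇒ left-skewed (negative skew).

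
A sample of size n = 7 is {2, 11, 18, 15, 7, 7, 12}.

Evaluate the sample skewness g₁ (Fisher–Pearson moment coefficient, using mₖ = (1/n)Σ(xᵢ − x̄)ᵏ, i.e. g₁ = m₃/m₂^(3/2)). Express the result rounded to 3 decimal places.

x̄ = (2 + 11 + 18 + 15 + 7 + 7 + 12) / 7 = 10.2857
deviations (xᵢ − x̄): -8.2857, 0.7143, 7.7143, 4.7143, -3.2857, -3.2857, 1.7143
Σ(xᵢ − x̄)² = 175.4286 ⇒ m₂ = 175.4286/7 = 25.06122
Σ(xᵢ − x̄)³ = -70.5306 ⇒ m₃ = -70.5306/7 = -10.07580
m₂^(3/2) = 25.06122^(1.5) = 125.45946
g₁ = m₃ / m₂^(3/2) = -10.07580 / 125.45946 ≈ -0.080

-0.080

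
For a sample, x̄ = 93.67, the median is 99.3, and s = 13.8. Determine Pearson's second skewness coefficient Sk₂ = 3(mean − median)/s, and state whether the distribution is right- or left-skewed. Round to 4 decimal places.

-1.2239, left-skewed

Sk₂ = 3(93.67 − 99.3) / 13.8 = 3 × -5.6300 / 13.8
    = -16.8900 / 13.8 ≈ -1.2239
Sk₂ < 0 ⇒ mean < median ⇒ left-skewed (negative skew).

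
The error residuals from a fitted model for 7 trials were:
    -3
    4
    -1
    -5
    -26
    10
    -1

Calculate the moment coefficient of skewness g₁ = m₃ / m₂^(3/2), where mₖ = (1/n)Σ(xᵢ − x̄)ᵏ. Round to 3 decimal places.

-1.176

x̄ = (-3 + 4 - 1 - 5 - 26 + 10 - 1) / 7 = -3.1429
deviations (xᵢ − x̄): 0.1429, 7.1429, 2.1429, -1.8571, -22.8571, 13.1429, 2.1429
Σ(xᵢ − x̄)² = 758.8571 ⇒ m₂ = 758.8571/7 = 108.40816
Σ(xᵢ − x̄)³ = -9293.7551 ⇒ m₃ = -9293.7551/7 = -1327.67930
m₂^(3/2) = 108.40816^(1.5) = 1128.73757
g₁ = m₃ / m₂^(3/2) = -1327.67930 / 1128.73757 ≈ -1.176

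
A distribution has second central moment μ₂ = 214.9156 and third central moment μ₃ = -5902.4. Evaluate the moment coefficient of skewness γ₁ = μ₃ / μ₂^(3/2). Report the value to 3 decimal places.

σ = √μ₂ = √214.9156 = 14.66000
σ³ = μ₂^(3/2) = 3150.66270
γ₁ = μ₃/σ³ = -5902.4 / 3150.66270 ≈ -1.873

-1.873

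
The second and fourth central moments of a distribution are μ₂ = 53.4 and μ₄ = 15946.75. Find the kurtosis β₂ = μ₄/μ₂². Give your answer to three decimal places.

μ₂² = 53.4² = 2851.56000
μ₄/μ₂² = 15946.75 / 2851.56000 = 5.59229
β₂ ≈ 5.592

5.592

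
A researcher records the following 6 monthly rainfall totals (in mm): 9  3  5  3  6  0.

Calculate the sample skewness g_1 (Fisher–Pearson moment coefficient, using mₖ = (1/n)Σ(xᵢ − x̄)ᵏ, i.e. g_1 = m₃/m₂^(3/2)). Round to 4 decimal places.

0.1538

x̄ = (9 + 3 + 5 + 3 + 6 + 0) / 6 = 4.3333
deviations (xᵢ − x̄): 4.6667, -1.3333, 0.6667, -1.3333, 1.6667, -4.3333
Σ(xᵢ − x̄)² = 47.3333 ⇒ m₂ = 47.3333/6 = 7.88889
Σ(xᵢ − x̄)³ = 20.4444 ⇒ m₃ = 20.4444/6 = 3.40741
m₂^(3/2) = 7.88889^(1.5) = 22.15765
g_1 = m₃ / m₂^(3/2) = 3.40741 / 22.15765 ≈ 0.1538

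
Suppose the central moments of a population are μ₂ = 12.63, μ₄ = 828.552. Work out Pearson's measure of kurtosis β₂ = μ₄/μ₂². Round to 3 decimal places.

μ₂² = 12.63² = 159.51690
μ₄/μ₂² = 828.552 / 159.51690 = 5.19413
β₂ ≈ 5.194

5.194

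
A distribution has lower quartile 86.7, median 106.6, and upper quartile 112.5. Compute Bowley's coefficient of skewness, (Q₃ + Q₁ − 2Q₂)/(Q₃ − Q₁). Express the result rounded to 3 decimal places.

-0.543

numerator: Q₃ + Q₁ − 2Q₂ = 112.5 + 86.7 − 2×106.6 = -14.0000
denominator: Q₃ − Q₁ = 112.5 − 86.7 = 25.8000
Bowley skewness = -14.0000 / 25.8000 ≈ -0.543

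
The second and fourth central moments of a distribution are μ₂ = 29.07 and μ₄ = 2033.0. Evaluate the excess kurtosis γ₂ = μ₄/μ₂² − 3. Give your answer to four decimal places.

-0.5943

μ₂² = 29.07² = 845.06490
μ₄/μ₂² = 2033.0 / 845.06490 = 2.40573
γ₂ = 2.40573 − 3 ≈ -0.5943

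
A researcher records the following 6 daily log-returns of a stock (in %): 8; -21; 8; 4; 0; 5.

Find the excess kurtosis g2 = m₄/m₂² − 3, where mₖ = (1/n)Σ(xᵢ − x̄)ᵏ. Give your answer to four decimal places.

0.6866

x̄ = 0.6667
Σ(xᵢ − x̄)² = 607.3333 ⇒ m₂ = 101.22222
Σ(xᵢ − x̄)⁴ = 226638.4444 ⇒ m₄ = 37773.07407
m₂² = 10245.93827
g2 = m₄/m₂² − 3 = 3.68664 − 3 ≈ 0.6866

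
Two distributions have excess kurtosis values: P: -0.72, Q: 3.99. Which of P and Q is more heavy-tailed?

Higher excess kurtosis ⇒ heavier tails relative to the normal distribution.
-0.72 vs 3.99: the larger is 3.99, so Q has heavier tails. (Q is leptokurtic — heavier-than-normal tails; the other is platykurtic.)

Q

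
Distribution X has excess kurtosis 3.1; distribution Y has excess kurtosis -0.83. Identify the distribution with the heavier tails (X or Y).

Higher excess kurtosis ⇒ heavier tails relative to the normal distribution.
3.1 vs -0.83: the larger is 3.1, so X has heavier tails. (X is leptokurtic — heavier-than-normal tails; the other is platykurtic.)

X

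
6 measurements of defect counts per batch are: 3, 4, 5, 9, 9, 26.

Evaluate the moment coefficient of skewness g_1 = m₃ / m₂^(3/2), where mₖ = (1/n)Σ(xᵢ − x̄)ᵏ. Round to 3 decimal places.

x̄ = (3 + 4 + 5 + 9 + 9 + 26) / 6 = 9.3333
deviations (xᵢ − x̄): -6.3333, -5.3333, -4.3333, -0.3333, -0.3333, 16.6667
Σ(xᵢ − x̄)² = 365.3333 ⇒ m₂ = 365.3333/6 = 60.88889
Σ(xᵢ − x̄)³ = 4142.4444 ⇒ m₃ = 4142.4444/6 = 690.40741
m₂^(3/2) = 60.88889^(1.5) = 475.12411
g_1 = m₃ / m₂^(3/2) = 690.40741 / 475.12411 ≈ 1.453

1.453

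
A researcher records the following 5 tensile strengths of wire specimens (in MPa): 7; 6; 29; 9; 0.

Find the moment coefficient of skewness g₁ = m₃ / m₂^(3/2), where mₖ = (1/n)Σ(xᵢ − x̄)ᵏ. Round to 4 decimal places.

x̄ = (7 + 6 + 29 + 9 + 0) / 5 = 10.2000
deviations (xᵢ − x̄): -3.2000, -4.2000, 18.8000, -1.2000, -10.2000
Σ(xᵢ − x̄)² = 486.8000 ⇒ m₂ = 486.8000/5 = 97.36000
Σ(xᵢ − x̄)³ = 5474.8800 ⇒ m₃ = 5474.8800/5 = 1094.97600
m₂^(3/2) = 97.36000^(1.5) = 960.66252
g₁ = m₃ / m₂^(3/2) = 1094.97600 / 960.66252 ≈ 1.1398

1.1398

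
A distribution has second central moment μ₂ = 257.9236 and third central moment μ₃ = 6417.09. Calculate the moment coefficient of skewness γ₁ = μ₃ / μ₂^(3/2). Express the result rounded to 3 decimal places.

σ = √μ₂ = √257.9236 = 16.06000
σ³ = μ₂^(3/2) = 4142.25302
γ₁ = μ₃/σ³ = 6417.09 / 4142.25302 ≈ 1.549

1.549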